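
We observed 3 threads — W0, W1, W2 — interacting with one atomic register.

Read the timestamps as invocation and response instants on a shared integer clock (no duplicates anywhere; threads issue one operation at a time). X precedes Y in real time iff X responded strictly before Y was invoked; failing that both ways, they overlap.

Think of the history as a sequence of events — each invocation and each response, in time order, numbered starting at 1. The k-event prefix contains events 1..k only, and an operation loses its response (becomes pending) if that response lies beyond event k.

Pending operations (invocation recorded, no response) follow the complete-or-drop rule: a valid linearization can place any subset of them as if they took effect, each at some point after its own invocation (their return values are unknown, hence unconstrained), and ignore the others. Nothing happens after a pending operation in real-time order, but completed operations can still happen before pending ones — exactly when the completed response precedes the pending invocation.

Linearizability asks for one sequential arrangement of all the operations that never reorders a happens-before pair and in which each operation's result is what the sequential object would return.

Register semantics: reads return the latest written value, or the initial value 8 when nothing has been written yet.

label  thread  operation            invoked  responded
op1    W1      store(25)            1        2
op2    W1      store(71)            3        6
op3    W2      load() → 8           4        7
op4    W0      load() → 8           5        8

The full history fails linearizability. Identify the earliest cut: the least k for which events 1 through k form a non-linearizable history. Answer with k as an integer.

a valid linearization of events 1..6 exists, for instance op1, op2:
step 1: op1 store(25) — value 25
step 2: op2 store(71) — value 71
adding event 7 (op3 responds at 7) leaves no legal real-time order
completion choices over the 1 pending operation (op4) were checked; none helps
take op1, op2, op3 (pending dropped): step 3 already fails, because op3 load() → 8 cannot occur there
take op1, op3, op2 (pending dropped): step 2 already fails, because op3 load() → 8 cannot occur there

7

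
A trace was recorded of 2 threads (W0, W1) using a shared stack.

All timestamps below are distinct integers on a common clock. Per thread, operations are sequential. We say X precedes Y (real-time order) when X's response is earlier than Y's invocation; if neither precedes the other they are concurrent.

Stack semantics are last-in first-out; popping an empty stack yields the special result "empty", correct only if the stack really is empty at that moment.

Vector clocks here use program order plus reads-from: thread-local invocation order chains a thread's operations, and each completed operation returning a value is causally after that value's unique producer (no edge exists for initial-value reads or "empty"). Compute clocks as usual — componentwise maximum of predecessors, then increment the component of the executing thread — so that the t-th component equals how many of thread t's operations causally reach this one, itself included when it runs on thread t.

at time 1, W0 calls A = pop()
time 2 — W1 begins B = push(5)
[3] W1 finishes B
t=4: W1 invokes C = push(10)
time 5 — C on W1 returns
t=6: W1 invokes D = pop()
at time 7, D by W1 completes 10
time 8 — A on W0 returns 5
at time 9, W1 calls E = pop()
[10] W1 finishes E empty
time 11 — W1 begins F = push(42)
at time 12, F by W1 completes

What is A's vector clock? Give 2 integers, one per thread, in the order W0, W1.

(1, 1)

B, invoked 2, has no incoming edges; only W1's bump applies → (0, 1)
C (invocation 4): componentwise max over VC(B)=(0, 1), +1 at W1, giving (0, 2)
A (invocation 1): componentwise max over VC(B)=(0, 1), +1 at W0, giving (1, 1)
D (invocation 6): componentwise max over VC(C)=(0, 2), +1 at W1, giving (0, 3)
E (invocation 9): componentwise max over VC(D)=(0, 3), +1 at W1, giving (0, 4)
F (invocation 11): componentwise max over VC(E)=(0, 4), +1 at W1, giving (0, 5)
target: VC(A) = (1, 1)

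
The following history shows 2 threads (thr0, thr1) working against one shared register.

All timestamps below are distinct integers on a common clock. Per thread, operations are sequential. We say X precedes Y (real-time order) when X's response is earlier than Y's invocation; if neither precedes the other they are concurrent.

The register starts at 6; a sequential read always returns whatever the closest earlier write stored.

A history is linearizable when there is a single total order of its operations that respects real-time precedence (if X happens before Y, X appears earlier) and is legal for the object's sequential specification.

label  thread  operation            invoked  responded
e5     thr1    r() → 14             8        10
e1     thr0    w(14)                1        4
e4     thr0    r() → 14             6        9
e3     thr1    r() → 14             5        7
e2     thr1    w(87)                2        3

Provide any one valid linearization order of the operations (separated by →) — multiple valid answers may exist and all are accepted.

e2 → e1 → e3 → e4 → e5

after step 1 (e2 w(87)): value 87
after step 2 (e1 w(14)): value 14
after step 3 (e3 r() → 14): value 14
after step 4 (e4 r() → 14): value 14
after step 5 (e5 r() → 14): value 14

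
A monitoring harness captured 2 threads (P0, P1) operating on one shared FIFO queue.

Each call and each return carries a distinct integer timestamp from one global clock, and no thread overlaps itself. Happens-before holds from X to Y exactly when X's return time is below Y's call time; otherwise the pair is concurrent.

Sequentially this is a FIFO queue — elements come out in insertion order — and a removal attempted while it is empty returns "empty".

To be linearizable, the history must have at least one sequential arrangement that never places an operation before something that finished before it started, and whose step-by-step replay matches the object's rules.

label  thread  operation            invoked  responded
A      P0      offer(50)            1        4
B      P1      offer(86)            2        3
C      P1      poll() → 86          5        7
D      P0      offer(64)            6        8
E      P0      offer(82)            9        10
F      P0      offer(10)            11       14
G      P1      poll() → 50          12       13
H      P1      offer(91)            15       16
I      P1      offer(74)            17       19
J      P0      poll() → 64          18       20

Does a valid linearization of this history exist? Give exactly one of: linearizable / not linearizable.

one valid linearization: B, A, C, D, E, F, G, H, I, J
1. B offer(86), leaving queue <86>
2. A offer(50), leaving queue <86,50>
3. C poll() → 86, leaving queue <50>
4. D offer(64), leaving queue <50,64>
5. E offer(82), leaving queue <50,64,82>
6. F offer(10), leaving queue <50,64,82,10>
7. G poll() → 50, leaving queue <64,82,10>
8. H offer(91), leaving queue <64,82,10,91>
9. I offer(74), leaving queue <64,82,10,91,74>
10. J poll() → 64, leaving queue <82,10,91,74>

linearizable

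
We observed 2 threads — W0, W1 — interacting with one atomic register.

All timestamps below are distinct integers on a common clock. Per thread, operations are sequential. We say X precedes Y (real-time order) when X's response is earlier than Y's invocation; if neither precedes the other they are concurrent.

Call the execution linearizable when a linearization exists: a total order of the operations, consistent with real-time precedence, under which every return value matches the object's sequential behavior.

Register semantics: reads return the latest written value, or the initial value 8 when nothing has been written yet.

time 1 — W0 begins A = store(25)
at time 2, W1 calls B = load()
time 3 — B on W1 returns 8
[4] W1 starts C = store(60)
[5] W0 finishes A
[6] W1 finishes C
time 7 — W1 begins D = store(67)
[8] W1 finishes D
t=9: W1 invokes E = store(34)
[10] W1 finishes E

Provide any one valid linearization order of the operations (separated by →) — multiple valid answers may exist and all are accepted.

step 1: B load() → 8 — value 8
step 2: A store(25) — value 25
step 3: C store(60) — value 60
step 4: D store(67) — value 67
step 5: E store(34) — value 34

B → A → C → D → E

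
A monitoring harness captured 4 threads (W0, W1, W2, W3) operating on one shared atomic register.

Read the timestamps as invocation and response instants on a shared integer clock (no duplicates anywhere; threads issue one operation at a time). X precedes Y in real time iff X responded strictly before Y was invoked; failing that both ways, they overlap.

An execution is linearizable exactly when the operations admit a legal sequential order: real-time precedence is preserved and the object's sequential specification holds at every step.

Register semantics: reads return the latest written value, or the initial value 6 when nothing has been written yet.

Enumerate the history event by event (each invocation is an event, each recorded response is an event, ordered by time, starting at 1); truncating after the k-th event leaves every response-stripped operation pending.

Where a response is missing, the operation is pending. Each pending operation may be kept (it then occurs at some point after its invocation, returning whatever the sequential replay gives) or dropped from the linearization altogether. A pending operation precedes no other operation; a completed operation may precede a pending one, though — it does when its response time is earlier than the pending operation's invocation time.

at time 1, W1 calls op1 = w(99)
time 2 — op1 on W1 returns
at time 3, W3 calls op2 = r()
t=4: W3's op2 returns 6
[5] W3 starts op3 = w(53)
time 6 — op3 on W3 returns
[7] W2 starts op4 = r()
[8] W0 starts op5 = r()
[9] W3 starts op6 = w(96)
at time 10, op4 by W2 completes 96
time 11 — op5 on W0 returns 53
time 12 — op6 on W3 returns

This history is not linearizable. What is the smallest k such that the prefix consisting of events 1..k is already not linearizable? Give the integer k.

events 1..3 are linearizable, e.g. via op1:
after step 1 (op1 w(99)): value 99
adding event 4 (op2 responds at 4) leaves no legal real-time order
take op1, op2: step 2 already fails, because op2 r() → 6 cannot occur there

4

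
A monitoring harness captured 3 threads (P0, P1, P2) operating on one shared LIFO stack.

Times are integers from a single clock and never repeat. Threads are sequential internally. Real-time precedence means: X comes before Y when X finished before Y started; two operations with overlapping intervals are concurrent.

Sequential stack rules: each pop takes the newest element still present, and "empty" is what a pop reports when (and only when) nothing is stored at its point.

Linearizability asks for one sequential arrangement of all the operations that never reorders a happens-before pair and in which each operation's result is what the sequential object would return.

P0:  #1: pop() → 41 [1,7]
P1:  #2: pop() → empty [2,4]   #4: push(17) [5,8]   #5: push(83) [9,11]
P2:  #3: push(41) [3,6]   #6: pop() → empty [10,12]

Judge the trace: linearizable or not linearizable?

prefix check: 1..11 passes, 1..12 fails once #6's time-12 response joins
all 24 real-time-respecting orders fail — 6 completed LIFO stack operations, no legal replay
one such order, #1, #2, #3, #4, #5, #6, breaks at step 1 where #1 pop() → 41 is illegal
one such order, #1, #2, #3, #4, #6, #5, breaks at step 1 where #1 pop() → 41 is illegal

not linearizable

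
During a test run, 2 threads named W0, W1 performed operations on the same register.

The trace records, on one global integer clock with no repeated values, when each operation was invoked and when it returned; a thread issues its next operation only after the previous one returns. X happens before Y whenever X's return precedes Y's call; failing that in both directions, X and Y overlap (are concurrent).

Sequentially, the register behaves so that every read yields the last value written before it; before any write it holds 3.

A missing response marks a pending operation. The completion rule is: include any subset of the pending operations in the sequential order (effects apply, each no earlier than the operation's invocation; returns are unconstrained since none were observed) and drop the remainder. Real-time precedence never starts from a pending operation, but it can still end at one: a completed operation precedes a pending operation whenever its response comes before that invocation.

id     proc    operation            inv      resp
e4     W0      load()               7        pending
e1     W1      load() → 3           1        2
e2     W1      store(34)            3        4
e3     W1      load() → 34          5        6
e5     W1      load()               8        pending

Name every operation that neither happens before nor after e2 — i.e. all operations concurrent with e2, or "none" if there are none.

none

e2 runs from 3 to 4; window-overlapping ops are concurrent
e1 [1,2]: before
e3 [5,6]: after
e4 [7,…): after
e5 [8,…): after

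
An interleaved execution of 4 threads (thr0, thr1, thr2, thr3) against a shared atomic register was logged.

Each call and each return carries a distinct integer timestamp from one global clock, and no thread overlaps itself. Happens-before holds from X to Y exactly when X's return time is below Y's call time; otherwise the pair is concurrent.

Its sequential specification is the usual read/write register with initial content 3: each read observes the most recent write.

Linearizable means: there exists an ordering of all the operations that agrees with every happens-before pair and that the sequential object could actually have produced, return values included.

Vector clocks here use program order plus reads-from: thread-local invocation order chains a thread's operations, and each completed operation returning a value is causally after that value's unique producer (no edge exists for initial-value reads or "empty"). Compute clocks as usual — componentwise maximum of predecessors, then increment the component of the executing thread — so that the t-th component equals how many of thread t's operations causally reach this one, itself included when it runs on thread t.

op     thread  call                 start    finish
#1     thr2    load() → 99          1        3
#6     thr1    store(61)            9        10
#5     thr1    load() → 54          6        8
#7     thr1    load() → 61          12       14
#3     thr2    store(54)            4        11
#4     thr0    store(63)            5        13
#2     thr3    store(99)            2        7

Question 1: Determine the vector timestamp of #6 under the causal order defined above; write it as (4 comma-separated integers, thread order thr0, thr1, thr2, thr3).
no predecessors for #2 (invoked 2): thr3 increments from zero → (0, 0, 0, 1)
no predecessors for #4 (invoked 5): thr0 increments from zero → (1, 0, 0, 0)
#1, invoked 1, takes VC(#2)=(0, 0, 0, 1) under max, adds 1 for thr2 → (0, 0, 1, 1)
#3, invoked 4, takes VC(#1)=(0, 0, 1, 1) under max, adds 1 for thr2 → (0, 0, 2, 1)
#5, invoked 6, takes VC(#3)=(0, 0, 2, 1) under max, adds 1 for thr1 → (0, 1, 2, 1)
#6, invoked 9, takes VC(#5)=(0, 1, 2, 1) under max, adds 1 for thr1 → (0, 2, 2, 1)
#7, invoked 12, takes VC(#6)=(0, 2, 2, 1) under max, adds 1 for thr1 → (0, 3, 2, 1)
target: VC(#6) = (0, 2, 2, 1)

(0, 2, 2, 1)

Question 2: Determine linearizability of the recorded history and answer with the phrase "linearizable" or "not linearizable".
one valid linearization: #2, #1, #3, #5, #4, #6, #7
step 1: #2 store(99) — value 99
step 2: #1 load() → 99 — value 99
step 3: #3 store(54) — value 54
step 4: #5 load() → 54 — value 54
step 5: #4 store(63) — value 63
step 6: #6 store(61) — value 61
step 7: #7 load() → 61 — value 61

linearizable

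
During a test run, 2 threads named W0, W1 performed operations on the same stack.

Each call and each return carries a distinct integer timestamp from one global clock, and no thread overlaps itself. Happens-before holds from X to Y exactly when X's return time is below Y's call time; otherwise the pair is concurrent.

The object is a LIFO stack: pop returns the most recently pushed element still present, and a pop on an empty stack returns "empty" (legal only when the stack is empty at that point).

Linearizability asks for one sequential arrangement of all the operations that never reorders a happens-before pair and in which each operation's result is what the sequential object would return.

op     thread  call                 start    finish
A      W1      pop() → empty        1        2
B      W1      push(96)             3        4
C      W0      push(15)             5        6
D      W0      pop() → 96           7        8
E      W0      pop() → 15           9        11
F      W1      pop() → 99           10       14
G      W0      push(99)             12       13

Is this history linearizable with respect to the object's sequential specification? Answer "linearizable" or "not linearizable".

through event 7 a valid linearization exists; event 8 (D responding at time 8) ends that
a single order respects real time; the 4 completed stack operations fail replay along it
take A, B, C, D: step 4 already fails, because D pop() → 96 cannot occur there

not linearizable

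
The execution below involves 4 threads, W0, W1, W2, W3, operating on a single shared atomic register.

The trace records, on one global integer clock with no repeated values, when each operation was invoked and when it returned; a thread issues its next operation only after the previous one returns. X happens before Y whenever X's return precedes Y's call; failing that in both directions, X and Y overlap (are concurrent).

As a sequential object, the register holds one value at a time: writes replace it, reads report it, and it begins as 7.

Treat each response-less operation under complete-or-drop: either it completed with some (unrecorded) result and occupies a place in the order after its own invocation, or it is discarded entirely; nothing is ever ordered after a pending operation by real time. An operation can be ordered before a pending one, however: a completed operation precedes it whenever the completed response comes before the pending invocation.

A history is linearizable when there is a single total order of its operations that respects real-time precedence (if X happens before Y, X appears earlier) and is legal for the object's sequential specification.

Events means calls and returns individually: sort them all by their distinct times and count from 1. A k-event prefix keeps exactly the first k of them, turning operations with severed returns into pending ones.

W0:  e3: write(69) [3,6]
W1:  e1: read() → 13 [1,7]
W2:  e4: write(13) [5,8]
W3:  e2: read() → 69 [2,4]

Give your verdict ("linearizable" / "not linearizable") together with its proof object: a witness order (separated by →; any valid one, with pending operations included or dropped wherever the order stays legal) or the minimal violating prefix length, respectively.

linearizable — witness: e3 → e2 → e4 → e1

step 1: e3 write(69) — value 69
step 2: e2 read() → 69 — value 69
step 3: e4 write(13) — value 13
step 4: e1 read() → 13 — value 13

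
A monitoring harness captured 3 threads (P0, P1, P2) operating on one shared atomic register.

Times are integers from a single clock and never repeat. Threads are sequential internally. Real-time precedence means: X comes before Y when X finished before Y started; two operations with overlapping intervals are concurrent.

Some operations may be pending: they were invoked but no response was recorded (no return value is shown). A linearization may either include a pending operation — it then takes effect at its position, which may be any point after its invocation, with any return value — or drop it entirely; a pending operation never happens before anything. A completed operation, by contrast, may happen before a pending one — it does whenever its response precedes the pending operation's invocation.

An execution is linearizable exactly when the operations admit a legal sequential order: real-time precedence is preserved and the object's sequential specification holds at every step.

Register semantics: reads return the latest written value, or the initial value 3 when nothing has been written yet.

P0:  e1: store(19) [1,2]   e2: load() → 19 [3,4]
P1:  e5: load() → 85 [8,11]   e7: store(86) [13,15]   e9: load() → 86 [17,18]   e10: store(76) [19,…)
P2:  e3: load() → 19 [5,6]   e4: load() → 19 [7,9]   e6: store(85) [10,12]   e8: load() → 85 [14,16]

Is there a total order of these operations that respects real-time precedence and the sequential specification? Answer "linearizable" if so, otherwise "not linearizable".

witness order: e1, e2, e3, e4, e6, e5, e8, e7, e9
after step 1 (e1 store(19)): value 19
after step 2 (e2 load() → 19): value 19
after step 3 (e3 load() → 19): value 19
after step 4 (e4 load() → 19): value 19
after step 5 (e6 store(85)): value 85
after step 6 (e5 load() → 85): value 85
after step 7 (e8 load() → 85): value 85
after step 8 (e7 store(86)): value 86
after step 9 (e9 load() → 86): value 86

linearizable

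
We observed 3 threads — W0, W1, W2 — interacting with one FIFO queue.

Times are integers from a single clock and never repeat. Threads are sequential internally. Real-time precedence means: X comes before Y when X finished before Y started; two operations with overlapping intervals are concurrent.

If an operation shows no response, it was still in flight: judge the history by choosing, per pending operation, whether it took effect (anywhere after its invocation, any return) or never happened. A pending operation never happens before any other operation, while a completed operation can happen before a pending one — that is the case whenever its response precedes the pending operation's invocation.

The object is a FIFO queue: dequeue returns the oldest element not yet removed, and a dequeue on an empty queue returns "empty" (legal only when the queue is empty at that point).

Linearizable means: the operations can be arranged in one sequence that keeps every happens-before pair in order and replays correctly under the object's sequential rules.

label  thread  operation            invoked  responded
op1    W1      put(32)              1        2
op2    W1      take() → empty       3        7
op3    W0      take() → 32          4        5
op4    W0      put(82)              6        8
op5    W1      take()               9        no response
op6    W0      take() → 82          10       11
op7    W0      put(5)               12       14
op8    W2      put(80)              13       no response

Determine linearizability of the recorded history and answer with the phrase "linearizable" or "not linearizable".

one valid linearization: op1, op3, op2, op4, op6, op5, op7
1. op1 put(32), leaving queue <32>
2. op3 take() → 32, leaving queue <>
3. op2 take() → empty, leaving queue <>
4. op4 put(82), leaving queue <82>
5. op6 take() → 82, leaving queue <>
6. op5 take() (pending, included), leaving queue <>
7. op7 put(5), leaving queue <5>

linearizable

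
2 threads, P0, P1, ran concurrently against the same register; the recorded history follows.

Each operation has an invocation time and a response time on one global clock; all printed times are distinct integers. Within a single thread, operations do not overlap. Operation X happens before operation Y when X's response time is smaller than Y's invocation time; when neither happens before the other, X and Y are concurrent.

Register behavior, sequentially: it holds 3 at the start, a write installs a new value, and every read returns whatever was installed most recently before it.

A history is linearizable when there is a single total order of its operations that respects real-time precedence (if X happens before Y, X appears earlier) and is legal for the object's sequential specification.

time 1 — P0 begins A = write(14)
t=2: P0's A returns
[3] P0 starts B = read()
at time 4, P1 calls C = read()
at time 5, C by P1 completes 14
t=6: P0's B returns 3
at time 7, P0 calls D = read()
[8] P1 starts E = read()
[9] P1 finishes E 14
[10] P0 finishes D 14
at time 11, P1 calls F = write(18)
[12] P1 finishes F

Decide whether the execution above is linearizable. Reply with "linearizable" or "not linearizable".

not linearizable

through event 5 a valid linearization exists; event 6 (B responding at time 6) ends that
real-time-consistent orders of the 3 completed operations: 2 — all fail the register replay
sample order A, B, C stalls at step 2 — B read() → 3 has no legal effect
sample order A, C, B stalls at step 3 — B read() → 3 has no legal effect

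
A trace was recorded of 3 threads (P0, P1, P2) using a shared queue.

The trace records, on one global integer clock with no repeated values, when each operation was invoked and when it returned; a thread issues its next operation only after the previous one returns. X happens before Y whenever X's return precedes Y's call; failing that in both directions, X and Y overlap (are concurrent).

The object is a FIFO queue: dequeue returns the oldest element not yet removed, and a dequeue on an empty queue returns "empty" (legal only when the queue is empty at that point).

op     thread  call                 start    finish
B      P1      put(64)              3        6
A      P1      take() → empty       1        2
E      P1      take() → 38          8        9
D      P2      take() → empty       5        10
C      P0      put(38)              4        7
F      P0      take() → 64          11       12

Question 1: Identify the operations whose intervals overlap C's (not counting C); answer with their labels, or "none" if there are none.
B, D

overlap test against C [4,7]: concurrent iff the interval meets 4..7
A [1,2]: before
B [3,6]: concurrent
D [5,10]: concurrent
E [8,9]: after
F [11,12]: after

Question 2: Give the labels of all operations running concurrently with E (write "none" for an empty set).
D

E spans [8,9]: anything still running between times 8 and 9 counts as concurrent
A [1,2]: before
B [3,6]: before
C [4,7]: before
D [5,10]: concurrent
F [11,12]: after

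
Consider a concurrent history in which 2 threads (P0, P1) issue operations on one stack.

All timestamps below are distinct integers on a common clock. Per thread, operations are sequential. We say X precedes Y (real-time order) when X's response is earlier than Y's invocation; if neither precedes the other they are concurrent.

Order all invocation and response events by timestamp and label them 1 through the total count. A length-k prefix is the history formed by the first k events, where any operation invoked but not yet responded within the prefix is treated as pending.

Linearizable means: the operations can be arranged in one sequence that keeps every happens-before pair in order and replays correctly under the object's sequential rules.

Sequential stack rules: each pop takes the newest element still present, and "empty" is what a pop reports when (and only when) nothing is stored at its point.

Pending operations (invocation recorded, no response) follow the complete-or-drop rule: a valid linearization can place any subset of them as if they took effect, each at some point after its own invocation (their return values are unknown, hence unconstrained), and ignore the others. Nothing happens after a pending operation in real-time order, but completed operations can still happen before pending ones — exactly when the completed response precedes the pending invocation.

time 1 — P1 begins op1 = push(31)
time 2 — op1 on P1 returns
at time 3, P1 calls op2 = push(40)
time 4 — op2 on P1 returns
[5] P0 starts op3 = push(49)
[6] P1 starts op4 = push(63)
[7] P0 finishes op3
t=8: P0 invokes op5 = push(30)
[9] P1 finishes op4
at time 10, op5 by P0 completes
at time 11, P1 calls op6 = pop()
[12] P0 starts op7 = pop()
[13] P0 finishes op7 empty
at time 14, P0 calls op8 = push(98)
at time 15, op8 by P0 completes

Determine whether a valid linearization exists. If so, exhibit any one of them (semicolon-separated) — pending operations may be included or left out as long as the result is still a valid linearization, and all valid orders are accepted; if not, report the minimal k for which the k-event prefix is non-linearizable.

through event 12 a valid linearization exists; event 13 (op7 responding at time 13) ends that
checked exhaustively: 3 real-time-consistent orders of 6 completed operations, zero legal stack replays
no escape via the 1 pending operation (op6): every completion choice fails
for example op1, op2, op3, op4, op5, op7 (pending dropped) fails at step 6: op7 pop() → empty is not legal there
for example op1, op2, op3, op5, op4, op7 (pending dropped) fails at step 6: op7 pop() → empty is not legal there

not linearizable — minimal violating prefix: 13 events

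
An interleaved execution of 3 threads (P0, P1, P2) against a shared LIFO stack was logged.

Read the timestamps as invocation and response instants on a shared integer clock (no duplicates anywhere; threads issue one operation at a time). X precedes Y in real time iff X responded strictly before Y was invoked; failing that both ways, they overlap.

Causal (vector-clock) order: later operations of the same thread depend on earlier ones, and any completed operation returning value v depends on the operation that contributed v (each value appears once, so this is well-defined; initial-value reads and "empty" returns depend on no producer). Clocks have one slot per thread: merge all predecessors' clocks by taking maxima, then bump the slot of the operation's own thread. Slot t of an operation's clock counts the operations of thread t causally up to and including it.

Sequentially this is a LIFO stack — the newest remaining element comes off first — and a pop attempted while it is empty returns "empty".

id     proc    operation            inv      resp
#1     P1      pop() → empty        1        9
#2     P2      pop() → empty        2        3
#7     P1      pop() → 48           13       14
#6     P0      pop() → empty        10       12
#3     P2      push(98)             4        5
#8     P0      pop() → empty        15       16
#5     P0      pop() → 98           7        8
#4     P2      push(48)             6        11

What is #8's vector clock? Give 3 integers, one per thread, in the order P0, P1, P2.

(3, 0, 2)

#2 (invocation 2): nothing precedes it; P2's component alone gives (0, 0, 1)
#1 (invocation 1): nothing precedes it; P1's component alone gives (0, 1, 0)
VC(#3, invoked at 4): max of VC(#2)=(0, 0, 1), then +1 on thread P2 → (0, 0, 2)
VC(#4, invoked at 6): max of VC(#3)=(0, 0, 2), then +1 on thread P2 → (0, 0, 3)
VC(#5, invoked at 7): max of VC(#3)=(0, 0, 2), then +1 on thread P0 → (1, 0, 2)
VC(#6, invoked at 10): max of VC(#5)=(1, 0, 2), then +1 on thread P0 → (2, 0, 2)
VC(#7, invoked at 13): max of VC(#1)=(0, 1, 0), VC(#4)=(0, 0, 3), then +1 on thread P1 → (0, 2, 3)
VC(#8, invoked at 15): max of VC(#6)=(2, 0, 2), then +1 on thread P0 → (3, 0, 2)
target: VC(#8) = (3, 0, 2)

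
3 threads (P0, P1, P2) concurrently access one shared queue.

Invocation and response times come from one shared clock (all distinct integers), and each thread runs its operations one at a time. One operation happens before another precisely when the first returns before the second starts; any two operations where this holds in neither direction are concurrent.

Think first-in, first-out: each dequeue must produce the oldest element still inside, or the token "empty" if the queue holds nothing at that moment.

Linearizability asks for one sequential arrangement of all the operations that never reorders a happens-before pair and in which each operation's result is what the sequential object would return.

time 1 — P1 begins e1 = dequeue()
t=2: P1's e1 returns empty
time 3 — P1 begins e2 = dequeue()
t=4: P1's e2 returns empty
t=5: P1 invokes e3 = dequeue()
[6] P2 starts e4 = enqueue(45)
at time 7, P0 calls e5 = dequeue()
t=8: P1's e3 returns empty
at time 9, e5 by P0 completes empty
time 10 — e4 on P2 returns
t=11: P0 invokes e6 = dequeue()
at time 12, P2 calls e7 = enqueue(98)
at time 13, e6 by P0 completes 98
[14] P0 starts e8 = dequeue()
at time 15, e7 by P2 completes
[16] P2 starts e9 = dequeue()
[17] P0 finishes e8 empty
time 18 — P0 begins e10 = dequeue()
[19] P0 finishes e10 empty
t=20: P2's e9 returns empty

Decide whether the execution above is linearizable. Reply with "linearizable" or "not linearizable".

cut after 12 events: linearizable; cut after 13 events (e6 responds, time 13): not linearizable
checked exhaustively: 6 real-time-consistent orders of 6 completed operations, zero legal queue replays
including or dropping the 1 pending operation (e7) in any combination fails
e.g. e1, e2, e3, e4, e5, e6 (pending dropped): illegal at step 5, since e5 dequeue() → empty cannot apply there
e.g. e1, e2, e3, e5, e4, e6 (pending dropped): illegal at step 6, since e6 dequeue() → 98 cannot apply there

not linearizable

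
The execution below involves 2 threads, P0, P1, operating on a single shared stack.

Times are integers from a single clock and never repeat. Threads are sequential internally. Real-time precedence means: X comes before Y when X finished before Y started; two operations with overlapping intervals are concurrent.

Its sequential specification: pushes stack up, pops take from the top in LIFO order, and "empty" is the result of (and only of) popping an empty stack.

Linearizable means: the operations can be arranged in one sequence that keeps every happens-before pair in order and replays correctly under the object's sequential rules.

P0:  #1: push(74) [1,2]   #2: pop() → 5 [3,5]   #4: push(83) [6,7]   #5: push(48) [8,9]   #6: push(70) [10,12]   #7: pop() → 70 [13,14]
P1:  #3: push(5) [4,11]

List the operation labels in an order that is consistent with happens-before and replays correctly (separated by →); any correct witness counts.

1. #1 push(74), leaving stack <74>
2. #3 push(5), leaving stack <74,5>
3. #2 pop() → 5, leaving stack <74>
4. #4 push(83), leaving stack <74,83>
5. #5 push(48), leaving stack <74,83,48>
6. #6 push(70), leaving stack <74,83,48,70>
7. #7 pop() → 70, leaving stack <74,83,48>

#1 → #3 → #2 → #4 → #5 → #6 → #7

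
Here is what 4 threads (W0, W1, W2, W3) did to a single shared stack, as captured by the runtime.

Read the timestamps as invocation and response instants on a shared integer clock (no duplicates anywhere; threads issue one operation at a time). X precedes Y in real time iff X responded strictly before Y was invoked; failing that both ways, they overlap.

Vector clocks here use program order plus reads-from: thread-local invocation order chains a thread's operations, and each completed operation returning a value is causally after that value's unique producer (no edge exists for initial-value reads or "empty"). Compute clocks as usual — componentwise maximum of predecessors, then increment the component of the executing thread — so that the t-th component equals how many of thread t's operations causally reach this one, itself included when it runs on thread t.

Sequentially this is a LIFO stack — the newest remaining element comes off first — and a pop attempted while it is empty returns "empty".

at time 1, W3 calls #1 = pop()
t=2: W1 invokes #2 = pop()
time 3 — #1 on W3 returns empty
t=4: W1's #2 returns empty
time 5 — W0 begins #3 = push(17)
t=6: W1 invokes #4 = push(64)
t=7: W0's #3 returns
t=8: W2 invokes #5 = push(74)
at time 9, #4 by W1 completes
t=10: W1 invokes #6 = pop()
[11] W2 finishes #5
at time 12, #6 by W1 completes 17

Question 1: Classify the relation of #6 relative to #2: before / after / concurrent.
#6 spans [10,12], #2 spans [2,4]
resp(#2)=4 < inv(#6)=10

after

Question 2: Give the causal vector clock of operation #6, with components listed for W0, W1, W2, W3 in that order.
VC(#1, invoked at 1): no causal predecessors; +1 on W3 → (0, 0, 0, 1)
VC(#5, invoked at 8): no causal predecessors; +1 on W2 → (0, 0, 1, 0)
VC(#2, invoked at 2): no causal predecessors; +1 on W1 → (0, 1, 0, 0)
VC(#3, invoked at 5): no causal predecessors; +1 on W0 → (1, 0, 0, 0)
invoked at 6, #4 merges VC(#2)=(0, 1, 0, 0) and bumps W1's slot → (0, 2, 0, 0)
invoked at 10, #6 merges VC(#3)=(1, 0, 0, 0), VC(#4)=(0, 2, 0, 0) and bumps W1's slot → (1, 3, 0, 0)
target: VC(#6) = (1, 3, 0, 0)

(1, 3, 0, 0)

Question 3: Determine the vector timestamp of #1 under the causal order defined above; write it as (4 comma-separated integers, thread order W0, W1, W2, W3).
root op #1, invoked 1: fresh clock plus W3's own tick → (0, 0, 0, 1)
root op #5, invoked 8: fresh clock plus W2's own tick → (0, 0, 1, 0)
root op #2, invoked 2: fresh clock plus W1's own tick → (0, 1, 0, 0)
root op #3, invoked 5: fresh clock plus W0's own tick → (1, 0, 0, 0)
merge at #4 (invoked 6): VC(#2)=(0, 1, 0, 0), own-thread bump on W1 → (0, 2, 0, 0)
merge at #6 (invoked 10): VC(#3)=(1, 0, 0, 0), VC(#4)=(0, 2, 0, 0), own-thread bump on W1 → (1, 3, 0, 0)
target: VC(#1) = (0, 0, 0, 1)

(0, 0, 0, 1)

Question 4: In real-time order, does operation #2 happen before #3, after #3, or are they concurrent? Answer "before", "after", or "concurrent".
#2 spans [2,4], #3 spans [5,7]
resp(#2)=4 < inv(#3)=5

before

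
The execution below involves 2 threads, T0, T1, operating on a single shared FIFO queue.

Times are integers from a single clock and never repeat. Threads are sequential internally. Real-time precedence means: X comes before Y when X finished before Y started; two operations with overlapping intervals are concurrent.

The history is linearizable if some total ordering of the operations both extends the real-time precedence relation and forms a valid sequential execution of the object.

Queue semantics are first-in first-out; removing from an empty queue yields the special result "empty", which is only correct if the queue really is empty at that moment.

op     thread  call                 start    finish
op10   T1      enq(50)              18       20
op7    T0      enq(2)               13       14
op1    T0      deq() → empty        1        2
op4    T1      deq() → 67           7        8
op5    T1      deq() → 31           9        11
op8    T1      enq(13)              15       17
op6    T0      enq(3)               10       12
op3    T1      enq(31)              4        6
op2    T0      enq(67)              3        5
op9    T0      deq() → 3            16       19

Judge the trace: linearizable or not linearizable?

linearizable

one valid linearization: op1, op2, op3, op4, op5, op6, op7, op8, op9, op10
1. op1 deq() → empty, leaving queue <>
2. op2 enq(67), leaving queue <67>
3. op3 enq(31), leaving queue <67,31>
4. op4 deq() → 67, leaving queue <31>
5. op5 deq() → 31, leaving queue <>
6. op6 enq(3), leaving queue <3>
7. op7 enq(2), leaving queue <3,2>
8. op8 enq(13), leaving queue <3,2,13>
9. op9 deq() → 3, leaving queue <2,13>
10. op10 enq(50), leaving queue <2,13,50>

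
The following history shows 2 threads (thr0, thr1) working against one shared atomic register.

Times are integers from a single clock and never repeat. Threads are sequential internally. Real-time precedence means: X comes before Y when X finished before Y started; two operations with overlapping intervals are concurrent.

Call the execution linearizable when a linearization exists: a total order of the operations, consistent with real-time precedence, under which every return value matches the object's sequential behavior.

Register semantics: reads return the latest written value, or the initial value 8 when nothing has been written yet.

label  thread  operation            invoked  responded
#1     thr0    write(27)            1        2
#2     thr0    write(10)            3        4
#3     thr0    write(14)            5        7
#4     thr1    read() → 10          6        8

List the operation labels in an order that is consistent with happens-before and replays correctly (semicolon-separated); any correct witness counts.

#1; #2; #4; #3

step 1: #1 write(27) — value 27
step 2: #2 write(10) — value 10
step 3: #4 read() → 10 — value 10
step 4: #3 write(14) — value 14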